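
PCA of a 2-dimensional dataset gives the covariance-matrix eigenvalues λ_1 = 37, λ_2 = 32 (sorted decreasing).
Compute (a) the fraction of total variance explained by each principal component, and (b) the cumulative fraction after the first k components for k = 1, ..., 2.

Step 1 — total variance = trace(Sigma) = Σ λ_i = 37 + 32 = 69.

Step 2 — fraction explained by component i = λ_i / Σ λ:
  PC1: 37/69 = 0.5362
  PC2: 32/69 = 0.4638

Step 3 — cumulative fraction after k components = (λ_1 + ... + λ_k) / Σ λ:
  k = 1: 37/69 = 0.5362
  k = 2: (37 + 32)/69 = 69/69 = 1

Summary (fraction, with percent):

explained: PC1 0.5362 (53.62%), PC2 0.4638 (46.38%);  cumulative: 0.5362, 1


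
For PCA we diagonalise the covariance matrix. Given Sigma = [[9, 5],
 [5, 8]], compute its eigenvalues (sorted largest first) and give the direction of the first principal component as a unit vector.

Step 1 — characteristic polynomial of 2×2 Sigma:
  det(Sigma - λI) = λ² - trace · λ + det = 0.
  trace = 9 + 8 = 17, det = 9·8 - (5)² = 47.
Step 2 — discriminant:
  Δ = trace² - 4·det = 289 - 188 = 101.
Step 3 — eigenvalues:
  λ = (trace ± √Δ)/2 = (17 ± 10.0499)/2,
  λ_1 = 13.5249,  λ_2 = 3.4751.

Step 4 — unit eigenvector for λ_1: solve (Sigma - λ_1 I)v = 0. First row:
  (9 - 13.5249)·v_x + (5)·v_y = 0, i.e. (-4.5249)·v_x + (5)·v_y = 0,
  so v ∝ (b, λ_1 - a) = (5, 4.5249) = u.
  ||u|| = √((5)² + (4.5249)²) = √(45.4751) ≈ 6.7435,
  v_1 = u/||u|| ≈ (0.7415, 0.671) (||v_1|| = 1).

λ_1 = 13.5249,  λ_2 = 3.4751;  v_1 ≈ (0.7415, 0.671)


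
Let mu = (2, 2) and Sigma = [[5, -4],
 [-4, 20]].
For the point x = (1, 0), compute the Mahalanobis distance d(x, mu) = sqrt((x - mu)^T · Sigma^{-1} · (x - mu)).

Step 1 — centre the observation: (x - mu) = (-1, -2).

Step 2 — invert Sigma. det(Sigma) = 5·20 - (-4)² = 84.
  Sigma^{-1} = (1/det) · [[d, -b], [-b, a]] = [[0.2381, 0.0476],
 [0.0476, 0.0595]].

Step 3 — form the quadratic (x - mu)^T · Sigma^{-1} · (x - mu):
  Sigma^{-1} · (x - mu) = (-0.3333, -0.1667).
  (x - mu)^T · [Sigma^{-1} · (x - mu)] = (-1)·(-0.3333) + (-2)·(-0.1667) = 0.6667.

Step 4 — take square root: d = √(0.6667) ≈ 0.8165.

d(x, mu) = √(0.6667) ≈ 0.8165


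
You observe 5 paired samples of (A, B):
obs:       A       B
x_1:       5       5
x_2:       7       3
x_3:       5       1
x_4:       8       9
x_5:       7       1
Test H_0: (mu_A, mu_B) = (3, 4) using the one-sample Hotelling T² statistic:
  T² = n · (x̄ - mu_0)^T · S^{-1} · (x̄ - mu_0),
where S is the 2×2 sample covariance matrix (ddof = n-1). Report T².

Step 1 — sample mean vector:
  mean(A) = (5 + 7 + 5 + 8 + 7) / 5 = 32/5 = 6.4
  mean(B) = (5 + 3 + 1 + 9 + 1) / 5 = 19/5 = 3.8
  x̄ = (6.4, 3.8),  deviation x̄ - mu_0 = (6.4, 3.8) - (3, 4) = (3.4, -0.2).

Step 2 — sample covariance matrix, S[i,j] = (1/(n-1)) · Σ_k (x_{k,i} - mean_i) · (x_{k,j} - mean_j), divisor n-1 = 4:
  S[A,A] = ((-1.4)·(-1.4) + (0.6)·(0.6) + (-1.4)·(-1.4) + (1.6)·(1.6) + (0.6)·(0.6)) / 4 = 7.2/4 = 1.8
  S[A,B] = ((-1.4)·(1.2) + (0.6)·(-0.8) + (-1.4)·(-2.8) + (1.6)·(5.2) + (0.6)·(-2.8)) / 4 = 8.4/4 = 2.1
  S[B,B] = ((1.2)·(1.2) + (-0.8)·(-0.8) + (-2.8)·(-2.8) + (5.2)·(5.2) + (-2.8)·(-2.8)) / 4 = 44.8/4 = 11.2
  S = [[1.8, 2.1],
 [2.1, 11.2]].

Step 3 — invert S. det(S) = 1.8·11.2 - (2.1)² = 15.75.
  S^{-1} = (1/det) · [[d, -b], [-b, a]] = [[0.7111, -0.1333],
 [-0.1333, 0.1143]].

Step 4 — quadratic form (x̄ - mu_0)^T · S^{-1} · (x̄ - mu_0):
  S^{-1} · (x̄ - mu_0) = (2.4444, -0.4762),
  (x̄ - mu_0)^T · [...] = (3.4)·(2.4444) + (-0.2)·(-0.4762) = 8.4063.

Step 5 — scale by n: T² = 5 · 8.4063 = 42.0317.

T² ≈ 42.0317


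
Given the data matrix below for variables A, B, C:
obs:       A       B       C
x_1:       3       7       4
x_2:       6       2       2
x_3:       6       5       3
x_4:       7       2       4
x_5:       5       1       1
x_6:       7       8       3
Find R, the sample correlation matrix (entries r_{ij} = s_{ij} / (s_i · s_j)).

Step 1 — column means:
  mean(A) = (3 + 6 + 6 + 7 + 5 + 7) / 6 = 34/6 = 5.6667
  mean(B) = (7 + 2 + 5 + 2 + 1 + 8) / 6 = 25/6 = 4.1667
  mean(C) = (4 + 2 + 3 + 4 + 1 + 3) / 6 = 17/6 = 2.8333

Step 2 — sample variances and covariances s[i,j] = (1/(n-1)) · Σ_k (x_{k,i} - mean_i) · (x_{k,j} - mean_j), with n-1 = 5:
  s[A,A] = ((-2.6667)·(-2.6667) + (0.3333)·(0.3333) + (0.3333)·(0.3333) + (1.3333)·(1.3333) + (-0.6667)·(-0.6667) + (1.3333)·(1.3333)) / 5 = 11.3333/5 = 2.2667
  s[A,B] = ((-2.6667)·(2.8333) + (0.3333)·(-2.1667) + (0.3333)·(0.8333) + (1.3333)·(-2.1667) + (-0.6667)·(-3.1667) + (1.3333)·(3.8333)) / 5 = -3.6667/5 = -0.7333
  s[A,C] = ((-2.6667)·(1.1667) + (0.3333)·(-0.8333) + (0.3333)·(0.1667) + (1.3333)·(1.1667) + (-0.6667)·(-1.8333) + (1.3333)·(0.1667)) / 5 = -0.3333/5 = -0.0667
  s[B,B] = ((2.8333)·(2.8333) + (-2.1667)·(-2.1667) + (0.8333)·(0.8333) + (-2.1667)·(-2.1667) + (-3.1667)·(-3.1667) + (3.8333)·(3.8333)) / 5 = 42.8333/5 = 8.5667
  s[B,C] = ((2.8333)·(1.1667) + (-2.1667)·(-0.8333) + (0.8333)·(0.1667) + (-2.1667)·(1.1667) + (-3.1667)·(-1.8333) + (3.8333)·(0.1667)) / 5 = 9.1667/5 = 1.8333
  s[C,C] = ((1.1667)·(1.1667) + (-0.8333)·(-0.8333) + (0.1667)·(0.1667) + (1.1667)·(1.1667) + (-1.8333)·(-1.8333) + (0.1667)·(0.1667)) / 5 = 6.8333/5 = 1.3667
  Sample standard deviations s_i = √(s[i,i]):
  s(A) = √(2.2667) = 1.5055
  s(B) = √(8.5667) = 2.9269
  s(C) = √(1.3667) = 1.169

Step 3 — r_{ij} = s_{ij} / (s_i · s_j):
  r[A,A] = 1 (diagonal).
  r[A,B] = -0.7333 / (1.5055 · 2.9269) = -0.7333 / 4.4066 = -0.1664
  r[A,C] = -0.0667 / (1.5055 · 1.169) = -0.0667 / 1.7601 = -0.0379
  r[B,B] = 1 (diagonal).
  r[B,C] = 1.8333 / (2.9269 · 1.169) = 1.8333 / 3.4217 = 0.5358
  r[C,C] = 1 (diagonal).

R is symmetric with unit diagonal. Assembling:

R = [[1, -0.1664, -0.0379],
 [-0.1664, 1, 0.5358],
 [-0.0379, 0.5358, 1]]


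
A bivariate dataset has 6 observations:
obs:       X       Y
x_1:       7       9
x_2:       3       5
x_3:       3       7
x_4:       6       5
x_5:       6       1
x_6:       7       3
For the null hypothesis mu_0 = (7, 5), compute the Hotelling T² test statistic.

Step 1 — sample mean vector:
  mean(X) = (7 + 3 + 3 + 6 + 6 + 7) / 6 = 32/6 = 5.3333
  mean(Y) = (9 + 5 + 7 + 5 + 1 + 3) / 6 = 30/6 = 5
  x̄ = (5.3333, 5),  deviation x̄ - mu_0 = (5.3333, 5) - (7, 5) = (-1.6667, 0).

Step 2 — sample covariance matrix, S[i,j] = (1/(n-1)) · Σ_k (x_{k,i} - mean_i) · (x_{k,j} - mean_j), divisor n-1 = 5:
  S[X,X] = ((1.6667)·(1.6667) + (-2.3333)·(-2.3333) + (-2.3333)·(-2.3333) + (0.6667)·(0.6667) + (0.6667)·(0.6667) + (1.6667)·(1.6667)) / 5 = 17.3333/5 = 3.4667
  S[X,Y] = ((1.6667)·(4) + (-2.3333)·(0) + (-2.3333)·(2) + (0.6667)·(0) + (0.6667)·(-4) + (1.6667)·(-2)) / 5 = -4/5 = -0.8
  S[Y,Y] = ((4)·(4) + (0)·(0) + (2)·(2) + (0)·(0) + (-4)·(-4) + (-2)·(-2)) / 5 = 40/5 = 8
  S = [[3.4667, -0.8],
 [-0.8, 8]].

Step 3 — invert S. det(S) = 3.4667·8 - (-0.8)² = 27.0933.
  S^{-1} = (1/det) · [[d, -b], [-b, a]] = [[0.2953, 0.0295],
 [0.0295, 0.128]].

Step 4 — quadratic form (x̄ - mu_0)^T · S^{-1} · (x̄ - mu_0):
  S^{-1} · (x̄ - mu_0) = (-0.4921, -0.0492),
  (x̄ - mu_0)^T · [...] = (-1.6667)·(-0.4921) + (0)·(-0.0492) = 0.8202.

Step 5 — scale by n: T² = 6 · 0.8202 = 4.9213.

T² ≈ 4.9213


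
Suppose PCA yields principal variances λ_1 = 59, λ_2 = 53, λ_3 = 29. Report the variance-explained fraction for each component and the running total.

Step 1 — total variance = trace(Sigma) = Σ λ_i = 59 + 53 + 29 = 141.

Step 2 — fraction explained by component i = λ_i / Σ λ:
  PC1: 59/141 = 0.4184
  PC2: 53/141 = 0.3759
  PC3: 29/141 = 0.2057

Step 3 — cumulative fraction after k components = (λ_1 + ... + λ_k) / Σ λ:
  k = 1: 59/141 = 0.4184
  k = 2: (59 + 53)/141 = 112/141 = 0.7943
  k = 3: (59 + 53 + 29)/141 = 141/141 = 1

Summary (fraction, with percent):

explained: PC1 0.4184 (41.84%), PC2 0.3759 (37.59%), PC3 0.2057 (20.57%);  cumulative: 0.4184, 0.7943, 1


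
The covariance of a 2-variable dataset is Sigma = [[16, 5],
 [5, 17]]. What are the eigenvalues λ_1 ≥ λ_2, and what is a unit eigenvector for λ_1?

Step 1 — characteristic polynomial of 2×2 Sigma:
  det(Sigma - λI) = λ² - trace · λ + det = 0.
  trace = 16 + 17 = 33, det = 16·17 - (5)² = 247.
Step 2 — discriminant:
  Δ = trace² - 4·det = 1089 - 988 = 101.
Step 3 — eigenvalues:
  λ = (trace ± √Δ)/2 = (33 ± 10.0499)/2,
  λ_1 = 21.5249,  λ_2 = 11.4751.

Step 4 — unit eigenvector for λ_1: solve (Sigma - λ_1 I)v = 0. First row:
  (16 - 21.5249)·v_x + (5)·v_y = 0, i.e. (-5.5249)·v_x + (5)·v_y = 0,
  so v ∝ (b, λ_1 - a) = (5, 5.5249) = u.
  ||u|| = √((5)² + (5.5249)²) = √(55.5249) ≈ 7.4515,
  v_1 = u/||u|| ≈ (0.671, 0.7415) (||v_1|| = 1).

λ_1 = 21.5249,  λ_2 = 11.4751;  v_1 ≈ (0.671, 0.7415)


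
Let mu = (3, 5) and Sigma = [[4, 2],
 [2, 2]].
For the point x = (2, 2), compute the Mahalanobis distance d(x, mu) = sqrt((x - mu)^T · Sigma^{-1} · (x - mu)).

Step 1 — centre the observation: (x - mu) = (-1, -3).

Step 2 — invert Sigma. det(Sigma) = 4·2 - (2)² = 4.
  Sigma^{-1} = (1/det) · [[d, -b], [-b, a]] = [[0.5, -0.5],
 [-0.5, 1]].

Step 3 — form the quadratic (x - mu)^T · Sigma^{-1} · (x - mu):
  Sigma^{-1} · (x - mu) = (1, -2.5).
  (x - mu)^T · [Sigma^{-1} · (x - mu)] = (-1)·(1) + (-3)·(-2.5) = 6.5.

Step 4 — take square root: d = √(6.5) ≈ 2.5495.

d(x, mu) = √(6.5) ≈ 2.5495


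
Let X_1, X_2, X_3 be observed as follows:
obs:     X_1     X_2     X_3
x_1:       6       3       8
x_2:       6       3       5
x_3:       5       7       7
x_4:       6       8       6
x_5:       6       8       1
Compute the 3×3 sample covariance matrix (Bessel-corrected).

Step 1 — column means:
  mean(X_1) = (6 + 6 + 5 + 6 + 6) / 5 = 29/5 = 5.8
  mean(X_2) = (3 + 3 + 7 + 8 + 8) / 5 = 29/5 = 5.8
  mean(X_3) = (8 + 5 + 7 + 6 + 1) / 5 = 27/5 = 5.4

Step 2 — sample covariance S[i,j] = (1/(n-1)) · Σ_k (x_{k,i} - mean_i) · (x_{k,j} - mean_j), with n-1 = 4.
  S[X_1,X_1] = ((0.2)·(0.2) + (0.2)·(0.2) + (-0.8)·(-0.8) + (0.2)·(0.2) + (0.2)·(0.2)) / 4 = 0.8/4 = 0.2
  S[X_1,X_2] = ((0.2)·(-2.8) + (0.2)·(-2.8) + (-0.8)·(1.2) + (0.2)·(2.2) + (0.2)·(2.2)) / 4 = -1.2/4 = -0.3
  S[X_1,X_3] = ((0.2)·(2.6) + (0.2)·(-0.4) + (-0.8)·(1.6) + (0.2)·(0.6) + (0.2)·(-4.4)) / 4 = -1.6/4 = -0.4
  S[X_2,X_2] = ((-2.8)·(-2.8) + (-2.8)·(-2.8) + (1.2)·(1.2) + (2.2)·(2.2) + (2.2)·(2.2)) / 4 = 26.8/4 = 6.7
  S[X_2,X_3] = ((-2.8)·(2.6) + (-2.8)·(-0.4) + (1.2)·(1.6) + (2.2)·(0.6) + (2.2)·(-4.4)) / 4 = -12.6/4 = -3.15
  S[X_3,X_3] = ((2.6)·(2.6) + (-0.4)·(-0.4) + (1.6)·(1.6) + (0.6)·(0.6) + (-4.4)·(-4.4)) / 4 = 29.2/4 = 7.3

S is symmetric (S[j,i] = S[i,j]). Assembling:

S = [[0.2, -0.3, -0.4],
 [-0.3, 6.7, -3.15],
 [-0.4, -3.15, 7.3]]


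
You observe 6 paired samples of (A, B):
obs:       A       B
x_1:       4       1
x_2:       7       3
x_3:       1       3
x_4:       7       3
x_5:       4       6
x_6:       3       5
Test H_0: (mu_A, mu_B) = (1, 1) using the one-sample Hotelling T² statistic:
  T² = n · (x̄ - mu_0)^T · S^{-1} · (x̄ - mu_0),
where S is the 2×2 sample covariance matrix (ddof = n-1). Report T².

Step 1 — sample mean vector:
  mean(A) = (4 + 7 + 1 + 7 + 4 + 3) / 6 = 26/6 = 4.3333
  mean(B) = (1 + 3 + 3 + 3 + 6 + 5) / 6 = 21/6 = 3.5
  x̄ = (4.3333, 3.5),  deviation x̄ - mu_0 = (4.3333, 3.5) - (1, 1) = (3.3333, 2.5).

Step 2 — sample covariance matrix, S[i,j] = (1/(n-1)) · Σ_k (x_{k,i} - mean_i) · (x_{k,j} - mean_j), divisor n-1 = 5:
  S[A,A] = ((-0.3333)·(-0.3333) + (2.6667)·(2.6667) + (-3.3333)·(-3.3333) + (2.6667)·(2.6667) + (-0.3333)·(-0.3333) + (-1.3333)·(-1.3333)) / 5 = 27.3333/5 = 5.4667
  S[A,B] = ((-0.3333)·(-2.5) + (2.6667)·(-0.5) + (-3.3333)·(-0.5) + (2.6667)·(-0.5) + (-0.3333)·(2.5) + (-1.3333)·(1.5)) / 5 = -3/5 = -0.6
  S[B,B] = ((-2.5)·(-2.5) + (-0.5)·(-0.5) + (-0.5)·(-0.5) + (-0.5)·(-0.5) + (2.5)·(2.5) + (1.5)·(1.5)) / 5 = 15.5/5 = 3.1
  S = [[5.4667, -0.6],
 [-0.6, 3.1]].

Step 3 — invert S. det(S) = 5.4667·3.1 - (-0.6)² = 16.5867.
  S^{-1} = (1/det) · [[d, -b], [-b, a]] = [[0.1869, 0.0362],
 [0.0362, 0.3296]].

Step 4 — quadratic form (x̄ - mu_0)^T · S^{-1} · (x̄ - mu_0):
  S^{-1} · (x̄ - mu_0) = (0.7134, 0.9445),
  (x̄ - mu_0)^T · [...] = (3.3333)·(0.7134) + (2.5)·(0.9445) = 4.7394.

Step 5 — scale by n: T² = 6 · 4.7394 = 28.4365.

T² ≈ 28.4365


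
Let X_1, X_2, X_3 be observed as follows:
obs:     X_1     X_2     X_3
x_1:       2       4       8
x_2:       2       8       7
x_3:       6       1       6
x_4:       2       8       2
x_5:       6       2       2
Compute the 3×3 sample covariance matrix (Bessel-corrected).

Step 1 — column means:
  mean(X_1) = (2 + 2 + 6 + 2 + 6) / 5 = 18/5 = 3.6
  mean(X_2) = (4 + 8 + 1 + 8 + 2) / 5 = 23/5 = 4.6
  mean(X_3) = (8 + 7 + 6 + 2 + 2) / 5 = 25/5 = 5

Step 2 — sample covariance S[i,j] = (1/(n-1)) · Σ_k (x_{k,i} - mean_i) · (x_{k,j} - mean_j), with n-1 = 4.
  S[X_1,X_1] = ((-1.6)·(-1.6) + (-1.6)·(-1.6) + (2.4)·(2.4) + (-1.6)·(-1.6) + (2.4)·(2.4)) / 4 = 19.2/4 = 4.8
  S[X_1,X_2] = ((-1.6)·(-0.6) + (-1.6)·(3.4) + (2.4)·(-3.6) + (-1.6)·(3.4) + (2.4)·(-2.6)) / 4 = -24.8/4 = -6.2
  S[X_1,X_3] = ((-1.6)·(3) + (-1.6)·(2) + (2.4)·(1) + (-1.6)·(-3) + (2.4)·(-3)) / 4 = -8/4 = -2
  S[X_2,X_2] = ((-0.6)·(-0.6) + (3.4)·(3.4) + (-3.6)·(-3.6) + (3.4)·(3.4) + (-2.6)·(-2.6)) / 4 = 43.2/4 = 10.8
  S[X_2,X_3] = ((-0.6)·(3) + (3.4)·(2) + (-3.6)·(1) + (3.4)·(-3) + (-2.6)·(-3)) / 4 = -1/4 = -0.25
  S[X_3,X_3] = ((3)·(3) + (2)·(2) + (1)·(1) + (-3)·(-3) + (-3)·(-3)) / 4 = 32/4 = 8

S is symmetric (S[j,i] = S[i,j]). Assembling:

S = [[4.8, -6.2, -2],
 [-6.2, 10.8, -0.25],
 [-2, -0.25, 8]]


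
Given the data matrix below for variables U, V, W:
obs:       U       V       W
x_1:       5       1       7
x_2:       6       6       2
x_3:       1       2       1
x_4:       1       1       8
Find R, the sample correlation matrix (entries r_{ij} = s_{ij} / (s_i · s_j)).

Step 1 — column means:
  mean(U) = (5 + 6 + 1 + 1) / 4 = 13/4 = 3.25
  mean(V) = (1 + 6 + 2 + 1) / 4 = 10/4 = 2.5
  mean(W) = (7 + 2 + 1 + 8) / 4 = 18/4 = 4.5

Step 2 — sample variances and covariances s[i,j] = (1/(n-1)) · Σ_k (x_{k,i} - mean_i) · (x_{k,j} - mean_j), with n-1 = 3:
  s[U,U] = ((1.75)·(1.75) + (2.75)·(2.75) + (-2.25)·(-2.25) + (-2.25)·(-2.25)) / 3 = 20.75/3 = 6.9167
  s[U,V] = ((1.75)·(-1.5) + (2.75)·(3.5) + (-2.25)·(-0.5) + (-2.25)·(-1.5)) / 3 = 11.5/3 = 3.8333
  s[U,W] = ((1.75)·(2.5) + (2.75)·(-2.5) + (-2.25)·(-3.5) + (-2.25)·(3.5)) / 3 = -2.5/3 = -0.8333
  s[V,V] = ((-1.5)·(-1.5) + (3.5)·(3.5) + (-0.5)·(-0.5) + (-1.5)·(-1.5)) / 3 = 17/3 = 5.6667
  s[V,W] = ((-1.5)·(2.5) + (3.5)·(-2.5) + (-0.5)·(-3.5) + (-1.5)·(3.5)) / 3 = -16/3 = -5.3333
  s[W,W] = ((2.5)·(2.5) + (-2.5)·(-2.5) + (-3.5)·(-3.5) + (3.5)·(3.5)) / 3 = 37/3 = 12.3333
  Sample standard deviations s_i = √(s[i,i]):
  s(U) = √(6.9167) = 2.63
  s(V) = √(5.6667) = 2.3805
  s(W) = √(12.3333) = 3.5119

Step 3 — r_{ij} = s_{ij} / (s_i · s_j):
  r[U,U] = 1 (diagonal).
  r[U,V] = 3.8333 / (2.63 · 2.3805) = 3.8333 / 6.2605 = 0.6123
  r[U,W] = -0.8333 / (2.63 · 3.5119) = -0.8333 / 9.2361 = -0.0902
  r[V,V] = 1 (diagonal).
  r[V,W] = -5.3333 / (2.3805 · 3.5119) = -5.3333 / 8.36 = -0.638
  r[W,W] = 1 (diagonal).

R is symmetric with unit diagonal. Assembling:

R = [[1, 0.6123, -0.0902],
 [0.6123, 1, -0.638],
 [-0.0902, -0.638, 1]]


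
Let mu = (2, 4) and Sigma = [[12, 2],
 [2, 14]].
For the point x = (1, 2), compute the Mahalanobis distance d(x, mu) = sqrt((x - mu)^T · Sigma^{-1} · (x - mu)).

Step 1 — centre the observation: (x - mu) = (-1, -2).

Step 2 — invert Sigma. det(Sigma) = 12·14 - (2)² = 164.
  Sigma^{-1} = (1/det) · [[d, -b], [-b, a]] = [[0.0854, -0.0122],
 [-0.0122, 0.0732]].

Step 3 — form the quadratic (x - mu)^T · Sigma^{-1} · (x - mu):
  Sigma^{-1} · (x - mu) = (-0.061, -0.1341).
  (x - mu)^T · [Sigma^{-1} · (x - mu)] = (-1)·(-0.061) + (-2)·(-0.1341) = 0.3293.

Step 4 — take square root: d = √(0.3293) ≈ 0.5738.

d(x, mu) = √(0.3293) ≈ 0.5738


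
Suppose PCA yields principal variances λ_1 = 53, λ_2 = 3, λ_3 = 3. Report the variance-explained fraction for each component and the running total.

Step 1 — total variance = trace(Sigma) = Σ λ_i = 53 + 3 + 3 = 59.

Step 2 — fraction explained by component i = λ_i / Σ λ:
  PC1: 53/59 = 0.8983
  PC2: 3/59 = 0.0508
  PC3: 3/59 = 0.0508

Step 3 — cumulative fraction after k components = (λ_1 + ... + λ_k) / Σ λ:
  k = 1: 53/59 = 0.8983
  k = 2: (53 + 3)/59 = 56/59 = 0.9492
  k = 3: (53 + 3 + 3)/59 = 59/59 = 1

Summary (fraction, with percent):

explained: PC1 0.8983 (89.83%), PC2 0.0508 (5.08%), PC3 0.0508 (5.08%);  cumulative: 0.8983, 0.9492, 1


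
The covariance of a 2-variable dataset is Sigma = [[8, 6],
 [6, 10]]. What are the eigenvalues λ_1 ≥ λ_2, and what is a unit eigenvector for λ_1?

Step 1 — characteristic polynomial of 2×2 Sigma:
  det(Sigma - λI) = λ² - trace · λ + det = 0.
  trace = 8 + 10 = 18, det = 8·10 - (6)² = 44.
Step 2 — discriminant:
  Δ = trace² - 4·det = 324 - 176 = 148.
Step 3 — eigenvalues:
  λ = (trace ± √Δ)/2 = (18 ± 12.1655)/2,
  λ_1 = 15.0828,  λ_2 = 2.9172.

Step 4 — unit eigenvector for λ_1: solve (Sigma - λ_1 I)v = 0. First row:
  (8 - 15.0828)·v_x + (6)·v_y = 0, i.e. (-7.0828)·v_x + (6)·v_y = 0,
  so v ∝ (b, λ_1 - a) = (6, 7.0828) = u.
  ||u|| = √((6)² + (7.0828)²) = √(86.1655) ≈ 9.2825,
  v_1 = u/||u|| ≈ (0.6464, 0.763) (||v_1|| = 1).

λ_1 = 15.0828,  λ_2 = 2.9172;  v_1 ≈ (0.6464, 0.763)


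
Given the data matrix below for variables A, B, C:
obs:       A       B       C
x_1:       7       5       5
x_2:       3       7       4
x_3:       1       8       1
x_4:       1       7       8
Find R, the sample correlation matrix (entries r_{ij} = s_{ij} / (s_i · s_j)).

Step 1 — column means:
  mean(A) = (7 + 3 + 1 + 1) / 4 = 12/4 = 3
  mean(B) = (5 + 7 + 8 + 7) / 4 = 27/4 = 6.75
  mean(C) = (5 + 4 + 1 + 8) / 4 = 18/4 = 4.5

Step 2 — sample variances and covariances s[i,j] = (1/(n-1)) · Σ_k (x_{k,i} - mean_i) · (x_{k,j} - mean_j), with n-1 = 3:
  s[A,A] = ((4)·(4) + (0)·(0) + (-2)·(-2) + (-2)·(-2)) / 3 = 24/3 = 8
  s[A,B] = ((4)·(-1.75) + (0)·(0.25) + (-2)·(1.25) + (-2)·(0.25)) / 3 = -10/3 = -3.3333
  s[A,C] = ((4)·(0.5) + (0)·(-0.5) + (-2)·(-3.5) + (-2)·(3.5)) / 3 = 2/3 = 0.6667
  s[B,B] = ((-1.75)·(-1.75) + (0.25)·(0.25) + (1.25)·(1.25) + (0.25)·(0.25)) / 3 = 4.75/3 = 1.5833
  s[B,C] = ((-1.75)·(0.5) + (0.25)·(-0.5) + (1.25)·(-3.5) + (0.25)·(3.5)) / 3 = -4.5/3 = -1.5
  s[C,C] = ((0.5)·(0.5) + (-0.5)·(-0.5) + (-3.5)·(-3.5) + (3.5)·(3.5)) / 3 = 25/3 = 8.3333
  Sample standard deviations s_i = √(s[i,i]):
  s(A) = √(8) = 2.8284
  s(B) = √(1.5833) = 1.2583
  s(C) = √(8.3333) = 2.8868

Step 3 — r_{ij} = s_{ij} / (s_i · s_j):
  r[A,A] = 1 (diagonal).
  r[A,B] = -3.3333 / (2.8284 · 1.2583) = -3.3333 / 3.559 = -0.9366
  r[A,C] = 0.6667 / (2.8284 · 2.8868) = 0.6667 / 8.165 = 0.0816
  r[B,B] = 1 (diagonal).
  r[B,C] = -1.5 / (1.2583 · 2.8868) = -1.5 / 3.6324 = -0.4129
  r[C,C] = 1 (diagonal).

R is symmetric with unit diagonal. Assembling:

R = [[1, -0.9366, 0.0816],
 [-0.9366, 1, -0.4129],
 [0.0816, -0.4129, 1]]


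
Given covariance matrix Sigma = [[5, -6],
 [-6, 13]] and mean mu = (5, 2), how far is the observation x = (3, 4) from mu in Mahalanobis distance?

Step 1 — centre the observation: (x - mu) = (-2, 2).

Step 2 — invert Sigma. det(Sigma) = 5·13 - (-6)² = 29.
  Sigma^{-1} = (1/det) · [[d, -b], [-b, a]] = [[0.4483, 0.2069],
 [0.2069, 0.1724]].

Step 3 — form the quadratic (x - mu)^T · Sigma^{-1} · (x - mu):
  Sigma^{-1} · (x - mu) = (-0.4828, -0.069).
  (x - mu)^T · [Sigma^{-1} · (x - mu)] = (-2)·(-0.4828) + (2)·(-0.069) = 0.8276.

Step 4 — take square root: d = √(0.8276) ≈ 0.9097.

d(x, mu) = √(0.8276) ≈ 0.9097


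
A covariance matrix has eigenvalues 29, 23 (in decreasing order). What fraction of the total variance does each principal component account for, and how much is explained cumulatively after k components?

Step 1 — total variance = trace(Sigma) = Σ λ_i = 29 + 23 = 52.

Step 2 — fraction explained by component i = λ_i / Σ λ:
  PC1: 29/52 = 0.5577
  PC2: 23/52 = 0.4423

Step 3 — cumulative fraction after k components = (λ_1 + ... + λ_k) / Σ λ:
  k = 1: 29/52 = 0.5577
  k = 2: (29 + 23)/52 = 52/52 = 1

Summary (fraction, with percent):

explained: PC1 0.5577 (55.77%), PC2 0.4423 (44.23%);  cumulative: 0.5577, 1


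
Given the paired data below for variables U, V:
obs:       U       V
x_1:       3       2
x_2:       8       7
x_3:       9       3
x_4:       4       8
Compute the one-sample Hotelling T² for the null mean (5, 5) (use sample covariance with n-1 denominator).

Step 1 — sample mean vector:
  mean(U) = (3 + 8 + 9 + 4) / 4 = 24/4 = 6
  mean(V) = (2 + 7 + 3 + 8) / 4 = 20/4 = 5
  x̄ = (6, 5),  deviation x̄ - mu_0 = (6, 5) - (5, 5) = (1, 0).

Step 2 — sample covariance matrix, S[i,j] = (1/(n-1)) · Σ_k (x_{k,i} - mean_i) · (x_{k,j} - mean_j), divisor n-1 = 3:
  S[U,U] = ((-3)·(-3) + (2)·(2) + (3)·(3) + (-2)·(-2)) / 3 = 26/3 = 8.6667
  S[U,V] = ((-3)·(-3) + (2)·(2) + (3)·(-2) + (-2)·(3)) / 3 = 1/3 = 0.3333
  S[V,V] = ((-3)·(-3) + (2)·(2) + (-2)·(-2) + (3)·(3)) / 3 = 26/3 = 8.6667
  S = [[8.6667, 0.3333],
 [0.3333, 8.6667]].

Step 3 — invert S. det(S) = 8.6667·8.6667 - (0.3333)² = 75.
  S^{-1} = (1/det) · [[d, -b], [-b, a]] = [[0.1156, -0.0044],
 [-0.0044, 0.1156]].

Step 4 — quadratic form (x̄ - mu_0)^T · S^{-1} · (x̄ - mu_0):
  S^{-1} · (x̄ - mu_0) = (0.1156, -0.0044),
  (x̄ - mu_0)^T · [...] = (1)·(0.1156) + (0)·(-0.0044) = 0.1156.

Step 5 — scale by n: T² = 4 · 0.1156 = 0.4622.

T² ≈ 0.4622


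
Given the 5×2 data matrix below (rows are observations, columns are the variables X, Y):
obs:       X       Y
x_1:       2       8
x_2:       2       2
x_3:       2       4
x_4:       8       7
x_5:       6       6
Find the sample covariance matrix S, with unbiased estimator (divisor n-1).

Step 1 — column means:
  mean(X) = (2 + 2 + 2 + 8 + 6) / 5 = 20/5 = 4
  mean(Y) = (8 + 2 + 4 + 7 + 6) / 5 = 27/5 = 5.4

Step 2 — sample covariance S[i,j] = (1/(n-1)) · Σ_k (x_{k,i} - mean_i) · (x_{k,j} - mean_j), with n-1 = 4.
  S[X,X] = ((-2)·(-2) + (-2)·(-2) + (-2)·(-2) + (4)·(4) + (2)·(2)) / 4 = 32/4 = 8
  S[X,Y] = ((-2)·(2.6) + (-2)·(-3.4) + (-2)·(-1.4) + (4)·(1.6) + (2)·(0.6)) / 4 = 12/4 = 3
  S[Y,Y] = ((2.6)·(2.6) + (-3.4)·(-3.4) + (-1.4)·(-1.4) + (1.6)·(1.6) + (0.6)·(0.6)) / 4 = 23.2/4 = 5.8

S is symmetric (S[j,i] = S[i,j]). Assembling:

S = [[8, 3],
 [3, 5.8]]


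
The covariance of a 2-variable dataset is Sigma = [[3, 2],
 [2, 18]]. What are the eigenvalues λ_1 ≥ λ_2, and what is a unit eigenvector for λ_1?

Step 1 — characteristic polynomial of 2×2 Sigma:
  det(Sigma - λI) = λ² - trace · λ + det = 0.
  trace = 3 + 18 = 21, det = 3·18 - (2)² = 50.
Step 2 — discriminant:
  Δ = trace² - 4·det = 441 - 200 = 241.
Step 3 — eigenvalues:
  λ = (trace ± √Δ)/2 = (21 ± 15.5242)/2,
  λ_1 = 18.2621,  λ_2 = 2.7379.

Step 4 — unit eigenvector for λ_1: solve (Sigma - λ_1 I)v = 0. First row:
  (3 - 18.2621)·v_x + (2)·v_y = 0, i.e. (-15.2621)·v_x + (2)·v_y = 0,
  so v ∝ (b, λ_1 - a) = (2, 15.2621) = u.
  ||u|| = √((2)² + (15.2621)²) = √(236.9313) ≈ 15.3926,
  v_1 = u/||u|| ≈ (0.1299, 0.9915) (||v_1|| = 1).

λ_1 = 18.2621,  λ_2 = 2.7379;  v_1 ≈ (0.1299, 0.9915)


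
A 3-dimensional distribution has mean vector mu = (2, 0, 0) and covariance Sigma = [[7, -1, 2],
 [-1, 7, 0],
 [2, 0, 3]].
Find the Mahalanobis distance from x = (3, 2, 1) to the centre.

Step 1 — centre the observation: (x - mu) = (1, 2, 1).

Step 2 — invert Sigma (cofactor / det for 3×3, or solve directly):
  Sigma^{-1} = [[0.181, 0.0259, -0.1207],
 [0.0259, 0.1466, -0.0172],
 [-0.1207, -0.0172, 0.4138]].

Step 3 — form the quadratic (x - mu)^T · Sigma^{-1} · (x - mu):
  Sigma^{-1} · (x - mu) = (0.1121, 0.3017, 0.2586).
  (x - mu)^T · [Sigma^{-1} · (x - mu)] = (1)·(0.1121) + (2)·(0.3017) + (1)·(0.2586) = 0.9741.

Step 4 — take square root: d = √(0.9741) ≈ 0.987.

d(x, mu) = √(0.9741) ≈ 0.987


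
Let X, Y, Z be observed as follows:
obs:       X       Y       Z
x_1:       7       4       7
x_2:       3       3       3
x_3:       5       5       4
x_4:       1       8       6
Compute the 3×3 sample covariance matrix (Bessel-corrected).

Step 1 — column means:
  mean(X) = (7 + 3 + 5 + 1) / 4 = 16/4 = 4
  mean(Y) = (4 + 3 + 5 + 8) / 4 = 20/4 = 5
  mean(Z) = (7 + 3 + 4 + 6) / 4 = 20/4 = 5

Step 2 — sample covariance S[i,j] = (1/(n-1)) · Σ_k (x_{k,i} - mean_i) · (x_{k,j} - mean_j), with n-1 = 3.
  S[X,X] = ((3)·(3) + (-1)·(-1) + (1)·(1) + (-3)·(-3)) / 3 = 20/3 = 6.6667
  S[X,Y] = ((3)·(-1) + (-1)·(-2) + (1)·(0) + (-3)·(3)) / 3 = -10/3 = -3.3333
  S[X,Z] = ((3)·(2) + (-1)·(-2) + (1)·(-1) + (-3)·(1)) / 3 = 4/3 = 1.3333
  S[Y,Y] = ((-1)·(-1) + (-2)·(-2) + (0)·(0) + (3)·(3)) / 3 = 14/3 = 4.6667
  S[Y,Z] = ((-1)·(2) + (-2)·(-2) + (0)·(-1) + (3)·(1)) / 3 = 5/3 = 1.6667
  S[Z,Z] = ((2)·(2) + (-2)·(-2) + (-1)·(-1) + (1)·(1)) / 3 = 10/3 = 3.3333

S is symmetric (S[j,i] = S[i,j]). Assembling:

S = [[6.6667, -3.3333, 1.3333],
 [-3.3333, 4.6667, 1.6667],
 [1.3333, 1.6667, 3.3333]]


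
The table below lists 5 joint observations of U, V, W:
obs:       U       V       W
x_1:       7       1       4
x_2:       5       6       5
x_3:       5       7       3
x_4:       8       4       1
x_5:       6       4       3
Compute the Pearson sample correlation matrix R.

Step 1 — column means:
  mean(U) = (7 + 5 + 5 + 8 + 6) / 5 = 31/5 = 6.2
  mean(V) = (1 + 6 + 7 + 4 + 4) / 5 = 22/5 = 4.4
  mean(W) = (4 + 5 + 3 + 1 + 3) / 5 = 16/5 = 3.2

Step 2 — sample variances and covariances s[i,j] = (1/(n-1)) · Σ_k (x_{k,i} - mean_i) · (x_{k,j} - mean_j), with n-1 = 4:
  s[U,U] = ((0.8)·(0.8) + (-1.2)·(-1.2) + (-1.2)·(-1.2) + (1.8)·(1.8) + (-0.2)·(-0.2)) / 4 = 6.8/4 = 1.7
  s[U,V] = ((0.8)·(-3.4) + (-1.2)·(1.6) + (-1.2)·(2.6) + (1.8)·(-0.4) + (-0.2)·(-0.4)) / 4 = -8.4/4 = -2.1
  s[U,W] = ((0.8)·(0.8) + (-1.2)·(1.8) + (-1.2)·(-0.2) + (1.8)·(-2.2) + (-0.2)·(-0.2)) / 4 = -5.2/4 = -1.3
  s[V,V] = ((-3.4)·(-3.4) + (1.6)·(1.6) + (2.6)·(2.6) + (-0.4)·(-0.4) + (-0.4)·(-0.4)) / 4 = 21.2/4 = 5.3
  s[V,W] = ((-3.4)·(0.8) + (1.6)·(1.8) + (2.6)·(-0.2) + (-0.4)·(-2.2) + (-0.4)·(-0.2)) / 4 = 0.6/4 = 0.15
  s[W,W] = ((0.8)·(0.8) + (1.8)·(1.8) + (-0.2)·(-0.2) + (-2.2)·(-2.2) + (-0.2)·(-0.2)) / 4 = 8.8/4 = 2.2
  Sample standard deviations s_i = √(s[i,i]):
  s(U) = √(1.7) = 1.3038
  s(V) = √(5.3) = 2.3022
  s(W) = √(2.2) = 1.4832

Step 3 — r_{ij} = s_{ij} / (s_i · s_j):
  r[U,U] = 1 (diagonal).
  r[U,V] = -2.1 / (1.3038 · 2.3022) = -2.1 / 3.0017 = -0.6996
  r[U,W] = -1.3 / (1.3038 · 1.4832) = -1.3 / 1.9339 = -0.6722
  r[V,V] = 1 (diagonal).
  r[V,W] = 0.15 / (2.3022 · 1.4832) = 0.15 / 3.4147 = 0.0439
  r[W,W] = 1 (diagonal).

R is symmetric with unit diagonal. Assembling:

R = [[1, -0.6996, -0.6722],
 [-0.6996, 1, 0.0439],
 [-0.6722, 0.0439, 1]]


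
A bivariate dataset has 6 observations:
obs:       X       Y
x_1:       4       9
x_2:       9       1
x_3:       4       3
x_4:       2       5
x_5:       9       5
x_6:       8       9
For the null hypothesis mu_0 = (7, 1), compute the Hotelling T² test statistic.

Step 1 — sample mean vector:
  mean(X) = (4 + 9 + 4 + 2 + 9 + 8) / 6 = 36/6 = 6
  mean(Y) = (9 + 1 + 3 + 5 + 5 + 9) / 6 = 32/6 = 5.3333
  x̄ = (6, 5.3333),  deviation x̄ - mu_0 = (6, 5.3333) - (7, 1) = (-1, 4.3333).

Step 2 — sample covariance matrix, S[i,j] = (1/(n-1)) · Σ_k (x_{k,i} - mean_i) · (x_{k,j} - mean_j), divisor n-1 = 5:
  S[X,X] = ((-2)·(-2) + (3)·(3) + (-2)·(-2) + (-4)·(-4) + (3)·(3) + (2)·(2)) / 5 = 46/5 = 9.2
  S[X,Y] = ((-2)·(3.6667) + (3)·(-4.3333) + (-2)·(-2.3333) + (-4)·(-0.3333) + (3)·(-0.3333) + (2)·(3.6667)) / 5 = -8/5 = -1.6
  S[Y,Y] = ((3.6667)·(3.6667) + (-4.3333)·(-4.3333) + (-2.3333)·(-2.3333) + (-0.3333)·(-0.3333) + (-0.3333)·(-0.3333) + (3.6667)·(3.6667)) / 5 = 51.3333/5 = 10.2667
  S = [[9.2, -1.6],
 [-1.6, 10.2667]].

Step 3 — invert S. det(S) = 9.2·10.2667 - (-1.6)² = 91.8933.
  S^{-1} = (1/det) · [[d, -b], [-b, a]] = [[0.1117, 0.0174],
 [0.0174, 0.1001]].

Step 4 — quadratic form (x̄ - mu_0)^T · S^{-1} · (x̄ - mu_0):
  S^{-1} · (x̄ - mu_0) = (-0.0363, 0.4164),
  (x̄ - mu_0)^T · [...] = (-1)·(-0.0363) + (4.3333)·(0.4164) = 1.8408.

Step 5 — scale by n: T² = 6 · 1.8408 = 11.0447.

T² ≈ 11.0447


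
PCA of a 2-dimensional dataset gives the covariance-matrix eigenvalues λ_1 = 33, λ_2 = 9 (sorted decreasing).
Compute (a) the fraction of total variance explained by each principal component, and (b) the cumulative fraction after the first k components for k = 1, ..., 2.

Step 1 — total variance = trace(Sigma) = Σ λ_i = 33 + 9 = 42.

Step 2 — fraction explained by component i = λ_i / Σ λ:
  PC1: 33/42 = 0.7857
  PC2: 9/42 = 0.2143

Step 3 — cumulative fraction after k components = (λ_1 + ... + λ_k) / Σ λ:
  k = 1: 33/42 = 0.7857
  k = 2: (33 + 9)/42 = 42/42 = 1

Summary (fraction, with percent):

explained: PC1 0.7857 (78.57%), PC2 0.2143 (21.43%);  cumulative: 0.7857, 1


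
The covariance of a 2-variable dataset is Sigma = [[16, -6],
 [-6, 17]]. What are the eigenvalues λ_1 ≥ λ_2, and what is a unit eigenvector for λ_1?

Step 1 — characteristic polynomial of 2×2 Sigma:
  det(Sigma - λI) = λ² - trace · λ + det = 0.
  trace = 16 + 17 = 33, det = 16·17 - (-6)² = 236.
Step 2 — discriminant:
  Δ = trace² - 4·det = 1089 - 944 = 145.
Step 3 — eigenvalues:
  λ = (trace ± √Δ)/2 = (33 ± 12.0416)/2,
  λ_1 = 22.5208,  λ_2 = 10.4792.

Step 4 — unit eigenvector for λ_1: solve (Sigma - λ_1 I)v = 0. First row:
  (16 - 22.5208)·v_x + (-6)·v_y = 0, i.e. (-6.5208)·v_x + (-6)·v_y = 0,
  so v ∝ (b, λ_1 - a) = (-6, 6.5208); multiply by -1 so the first entry is positive: u = (6, -6.5208).
  ||u|| = √((6)² + (-6.5208)²) = √(78.5208) ≈ 8.8612,
  v_1 = u/||u|| ≈ (0.6771, -0.7359) (||v_1|| = 1).

λ_1 = 22.5208,  λ_2 = 10.4792;  v_1 ≈ (0.6771, -0.7359)


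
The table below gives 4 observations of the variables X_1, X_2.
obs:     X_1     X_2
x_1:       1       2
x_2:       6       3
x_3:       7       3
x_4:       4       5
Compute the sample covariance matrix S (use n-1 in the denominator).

Step 1 — column means:
  mean(X_1) = (1 + 6 + 7 + 4) / 4 = 18/4 = 4.5
  mean(X_2) = (2 + 3 + 3 + 5) / 4 = 13/4 = 3.25

Step 2 — sample covariance S[i,j] = (1/(n-1)) · Σ_k (x_{k,i} - mean_i) · (x_{k,j} - mean_j), with n-1 = 3.
  S[X_1,X_1] = ((-3.5)·(-3.5) + (1.5)·(1.5) + (2.5)·(2.5) + (-0.5)·(-0.5)) / 3 = 21/3 = 7
  S[X_1,X_2] = ((-3.5)·(-1.25) + (1.5)·(-0.25) + (2.5)·(-0.25) + (-0.5)·(1.75)) / 3 = 2.5/3 = 0.8333
  S[X_2,X_2] = ((-1.25)·(-1.25) + (-0.25)·(-0.25) + (-0.25)·(-0.25) + (1.75)·(1.75)) / 3 = 4.75/3 = 1.5833

S is symmetric (S[j,i] = S[i,j]). Assembling:

S = [[7, 0.8333],
 [0.8333, 1.5833]]


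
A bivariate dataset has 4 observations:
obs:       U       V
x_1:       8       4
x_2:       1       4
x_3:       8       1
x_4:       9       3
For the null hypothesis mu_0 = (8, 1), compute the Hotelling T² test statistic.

Step 1 — sample mean vector:
  mean(U) = (8 + 1 + 8 + 9) / 4 = 26/4 = 6.5
  mean(V) = (4 + 4 + 1 + 3) / 4 = 12/4 = 3
  x̄ = (6.5, 3),  deviation x̄ - mu_0 = (6.5, 3) - (8, 1) = (-1.5, 2).

Step 2 — sample covariance matrix, S[i,j] = (1/(n-1)) · Σ_k (x_{k,i} - mean_i) · (x_{k,j} - mean_j), divisor n-1 = 3:
  S[U,U] = ((1.5)·(1.5) + (-5.5)·(-5.5) + (1.5)·(1.5) + (2.5)·(2.5)) / 3 = 41/3 = 13.6667
  S[U,V] = ((1.5)·(1) + (-5.5)·(1) + (1.5)·(-2) + (2.5)·(0)) / 3 = -7/3 = -2.3333
  S[V,V] = ((1)·(1) + (1)·(1) + (-2)·(-2) + (0)·(0)) / 3 = 6/3 = 2
  S = [[13.6667, -2.3333],
 [-2.3333, 2]].

Step 3 — invert S. det(S) = 13.6667·2 - (-2.3333)² = 21.8889.
  S^{-1} = (1/det) · [[d, -b], [-b, a]] = [[0.0914, 0.1066],
 [0.1066, 0.6244]].

Step 4 — quadratic form (x̄ - mu_0)^T · S^{-1} · (x̄ - mu_0):
  S^{-1} · (x̄ - mu_0) = (0.0761, 1.0888),
  (x̄ - mu_0)^T · [...] = (-1.5)·(0.0761) + (2)·(1.0888) = 2.0635.

Step 5 — scale by n: T² = 4 · 2.0635 = 8.2538.

T² ≈ 8.2538


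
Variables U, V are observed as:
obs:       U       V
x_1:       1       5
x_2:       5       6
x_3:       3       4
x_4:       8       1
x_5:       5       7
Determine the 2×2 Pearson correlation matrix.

Step 1 — column means:
  mean(U) = (1 + 5 + 3 + 8 + 5) / 5 = 22/5 = 4.4
  mean(V) = (5 + 6 + 4 + 1 + 7) / 5 = 23/5 = 4.6

Step 2 — sample variances and covariances s[i,j] = (1/(n-1)) · Σ_k (x_{k,i} - mean_i) · (x_{k,j} - mean_j), with n-1 = 4:
  s[U,U] = ((-3.4)·(-3.4) + (0.6)·(0.6) + (-1.4)·(-1.4) + (3.6)·(3.6) + (0.6)·(0.6)) / 4 = 27.2/4 = 6.8
  s[U,V] = ((-3.4)·(0.4) + (0.6)·(1.4) + (-1.4)·(-0.6) + (3.6)·(-3.6) + (0.6)·(2.4)) / 4 = -11.2/4 = -2.8
  s[V,V] = ((0.4)·(0.4) + (1.4)·(1.4) + (-0.6)·(-0.6) + (-3.6)·(-3.6) + (2.4)·(2.4)) / 4 = 21.2/4 = 5.3
  Sample standard deviations s_i = √(s[i,i]):
  s(U) = √(6.8) = 2.6077
  s(V) = √(5.3) = 2.3022

Step 3 — r_{ij} = s_{ij} / (s_i · s_j):
  r[U,U] = 1 (diagonal).
  r[U,V] = -2.8 / (2.6077 · 2.3022) = -2.8 / 6.0033 = -0.4664
  r[V,V] = 1 (diagonal).

R is symmetric with unit diagonal. Assembling:

R = [[1, -0.4664],
 [-0.4664, 1]]


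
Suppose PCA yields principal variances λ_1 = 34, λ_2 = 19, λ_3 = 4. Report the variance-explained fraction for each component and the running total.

Step 1 — total variance = trace(Sigma) = Σ λ_i = 34 + 19 + 4 = 57.

Step 2 — fraction explained by component i = λ_i / Σ λ:
  PC1: 34/57 = 0.5965
  PC2: 19/57 = 0.3333
  PC3: 4/57 = 0.0702

Step 3 — cumulative fraction after k components = (λ_1 + ... + λ_k) / Σ λ:
  k = 1: 34/57 = 0.5965
  k = 2: (34 + 19)/57 = 53/57 = 0.9298
  k = 3: (34 + 19 + 4)/57 = 57/57 = 1

Summary (fraction, with percent):

explained: PC1 0.5965 (59.65%), PC2 0.3333 (33.33%), PC3 0.0702 (7.02%);  cumulative: 0.5965, 0.9298, 1


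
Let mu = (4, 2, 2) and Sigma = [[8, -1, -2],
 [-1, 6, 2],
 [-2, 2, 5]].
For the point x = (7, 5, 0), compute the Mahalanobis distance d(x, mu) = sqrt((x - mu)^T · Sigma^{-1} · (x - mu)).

Step 1 — centre the observation: (x - mu) = (3, 3, -2).

Step 2 — invert Sigma (cofactor / det for 3×3, or solve directly):
  Sigma^{-1} = [[0.139, 0.0053, 0.0535],
 [0.0053, 0.1925, -0.0749],
 [0.0535, -0.0749, 0.2513]].

Step 3 — form the quadratic (x - mu)^T · Sigma^{-1} · (x - mu):
  Sigma^{-1} · (x - mu) = (0.3262, 0.7433, -0.5668).
  (x - mu)^T · [Sigma^{-1} · (x - mu)] = (3)·(0.3262) + (3)·(0.7433) + (-2)·(-0.5668) = 4.3422.

Step 4 — take square root: d = √(4.3422) ≈ 2.0838.

d(x, mu) = √(4.3422) ≈ 2.0838


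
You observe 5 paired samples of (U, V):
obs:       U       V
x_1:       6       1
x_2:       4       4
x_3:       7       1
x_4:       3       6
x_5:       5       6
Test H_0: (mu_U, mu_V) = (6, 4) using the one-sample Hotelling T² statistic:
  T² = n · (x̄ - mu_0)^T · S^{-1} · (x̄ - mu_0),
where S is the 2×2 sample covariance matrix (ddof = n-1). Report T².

Step 1 — sample mean vector:
  mean(U) = (6 + 4 + 7 + 3 + 5) / 5 = 25/5 = 5
  mean(V) = (1 + 4 + 1 + 6 + 6) / 5 = 18/5 = 3.6
  x̄ = (5, 3.6),  deviation x̄ - mu_0 = (5, 3.6) - (6, 4) = (-1, -0.4).

Step 2 — sample covariance matrix, S[i,j] = (1/(n-1)) · Σ_k (x_{k,i} - mean_i) · (x_{k,j} - mean_j), divisor n-1 = 4:
  S[U,U] = ((1)·(1) + (-1)·(-1) + (2)·(2) + (-2)·(-2) + (0)·(0)) / 4 = 10/4 = 2.5
  S[U,V] = ((1)·(-2.6) + (-1)·(0.4) + (2)·(-2.6) + (-2)·(2.4) + (0)·(2.4)) / 4 = -13/4 = -3.25
  S[V,V] = ((-2.6)·(-2.6) + (0.4)·(0.4) + (-2.6)·(-2.6) + (2.4)·(2.4) + (2.4)·(2.4)) / 4 = 25.2/4 = 6.3
  S = [[2.5, -3.25],
 [-3.25, 6.3]].

Step 3 — invert S. det(S) = 2.5·6.3 - (-3.25)² = 5.1875.
  S^{-1} = (1/det) · [[d, -b], [-b, a]] = [[1.2145, 0.6265],
 [0.6265, 0.4819]].

Step 4 — quadratic form (x̄ - mu_0)^T · S^{-1} · (x̄ - mu_0):
  S^{-1} · (x̄ - mu_0) = (-1.4651, -0.8193),
  (x̄ - mu_0)^T · [...] = (-1)·(-1.4651) + (-0.4)·(-0.8193) = 1.7928.

Step 5 — scale by n: T² = 5 · 1.7928 = 8.9639.

T² ≈ 8.9639


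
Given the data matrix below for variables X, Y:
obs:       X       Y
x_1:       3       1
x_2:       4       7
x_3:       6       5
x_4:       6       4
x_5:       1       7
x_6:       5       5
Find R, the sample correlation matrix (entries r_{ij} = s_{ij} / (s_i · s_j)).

Step 1 — column means:
  mean(X) = (3 + 4 + 6 + 6 + 1 + 5) / 6 = 25/6 = 4.1667
  mean(Y) = (1 + 7 + 5 + 4 + 7 + 5) / 6 = 29/6 = 4.8333

Step 2 — sample variances and covariances s[i,j] = (1/(n-1)) · Σ_k (x_{k,i} - mean_i) · (x_{k,j} - mean_j), with n-1 = 5:
  s[X,X] = ((-1.1667)·(-1.1667) + (-0.1667)·(-0.1667) + (1.8333)·(1.8333) + (1.8333)·(1.8333) + (-3.1667)·(-3.1667) + (0.8333)·(0.8333)) / 5 = 18.8333/5 = 3.7667
  s[X,Y] = ((-1.1667)·(-3.8333) + (-0.1667)·(2.1667) + (1.8333)·(0.1667) + (1.8333)·(-0.8333) + (-3.1667)·(2.1667) + (0.8333)·(0.1667)) / 5 = -3.8333/5 = -0.7667
  s[Y,Y] = ((-3.8333)·(-3.8333) + (2.1667)·(2.1667) + (0.1667)·(0.1667) + (-0.8333)·(-0.8333) + (2.1667)·(2.1667) + (0.1667)·(0.1667)) / 5 = 24.8333/5 = 4.9667
  Sample standard deviations s_i = √(s[i,i]):
  s(X) = √(3.7667) = 1.9408
  s(Y) = √(4.9667) = 2.2286

Step 3 — r_{ij} = s_{ij} / (s_i · s_j):
  r[X,X] = 1 (diagonal).
  r[X,Y] = -0.7667 / (1.9408 · 2.2286) = -0.7667 / 4.3252 = -0.1773
  r[Y,Y] = 1 (diagonal).

R is symmetric with unit diagonal. Assembling:

R = [[1, -0.1773],
 [-0.1773, 1]]


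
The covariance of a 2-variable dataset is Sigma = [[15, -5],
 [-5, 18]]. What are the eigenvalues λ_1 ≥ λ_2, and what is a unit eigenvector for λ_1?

Step 1 — characteristic polynomial of 2×2 Sigma:
  det(Sigma - λI) = λ² - trace · λ + det = 0.
  trace = 15 + 18 = 33, det = 15·18 - (-5)² = 245.
Step 2 — discriminant:
  Δ = trace² - 4·det = 1089 - 980 = 109.
Step 3 — eigenvalues:
  λ = (trace ± √Δ)/2 = (33 ± 10.4403)/2,
  λ_1 = 21.7202,  λ_2 = 11.2798.

Step 4 — unit eigenvector for λ_1: solve (Sigma - λ_1 I)v = 0. First row:
  (15 - 21.7202)·v_x + (-5)·v_y = 0, i.e. (-6.7202)·v_x + (-5)·v_y = 0,
  so v ∝ (b, λ_1 - a) = (-5, 6.7202); multiply by -1 so the first entry is positive: u = (5, -6.7202).
  ||u|| = √((5)² + (-6.7202)²) = √(70.1605) ≈ 8.3762,
  v_1 = u/||u|| ≈ (0.5969, -0.8023) (||v_1|| = 1).

λ_1 = 21.7202,  λ_2 = 11.2798;  v_1 ≈ (0.5969, -0.8023)


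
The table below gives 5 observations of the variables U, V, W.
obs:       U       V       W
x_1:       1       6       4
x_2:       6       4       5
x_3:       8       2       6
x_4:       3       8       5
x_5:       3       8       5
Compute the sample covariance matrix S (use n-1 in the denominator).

Step 1 — column means:
  mean(U) = (1 + 6 + 8 + 3 + 3) / 5 = 21/5 = 4.2
  mean(V) = (6 + 4 + 2 + 8 + 8) / 5 = 28/5 = 5.6
  mean(W) = (4 + 5 + 6 + 5 + 5) / 5 = 25/5 = 5

Step 2 — sample covariance S[i,j] = (1/(n-1)) · Σ_k (x_{k,i} - mean_i) · (x_{k,j} - mean_j), with n-1 = 4.
  S[U,U] = ((-3.2)·(-3.2) + (1.8)·(1.8) + (3.8)·(3.8) + (-1.2)·(-1.2) + (-1.2)·(-1.2)) / 4 = 30.8/4 = 7.7
  S[U,V] = ((-3.2)·(0.4) + (1.8)·(-1.6) + (3.8)·(-3.6) + (-1.2)·(2.4) + (-1.2)·(2.4)) / 4 = -23.6/4 = -5.9
  S[U,W] = ((-3.2)·(-1) + (1.8)·(0) + (3.8)·(1) + (-1.2)·(0) + (-1.2)·(0)) / 4 = 7/4 = 1.75
  S[V,V] = ((0.4)·(0.4) + (-1.6)·(-1.6) + (-3.6)·(-3.6) + (2.4)·(2.4) + (2.4)·(2.4)) / 4 = 27.2/4 = 6.8
  S[V,W] = ((0.4)·(-1) + (-1.6)·(0) + (-3.6)·(1) + (2.4)·(0) + (2.4)·(0)) / 4 = -4/4 = -1
  S[W,W] = ((-1)·(-1) + (0)·(0) + (1)·(1) + (0)·(0) + (0)·(0)) / 4 = 2/4 = 0.5

S is symmetric (S[j,i] = S[i,j]). Assembling:

S = [[7.7, -5.9, 1.75],
 [-5.9, 6.8, -1],
 [1.75, -1, 0.5]]


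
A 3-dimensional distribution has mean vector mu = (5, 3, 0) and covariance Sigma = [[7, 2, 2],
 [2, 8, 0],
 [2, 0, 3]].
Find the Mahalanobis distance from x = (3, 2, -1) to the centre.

Step 1 — centre the observation: (x - mu) = (-2, -1, -1).

Step 2 — invert Sigma (cofactor / det for 3×3, or solve directly):
  Sigma^{-1} = [[0.1935, -0.0484, -0.129],
 [-0.0484, 0.1371, 0.0323],
 [-0.129, 0.0323, 0.4194]].

Step 3 — form the quadratic (x - mu)^T · Sigma^{-1} · (x - mu):
  Sigma^{-1} · (x - mu) = (-0.2097, -0.0726, -0.1935).
  (x - mu)^T · [Sigma^{-1} · (x - mu)] = (-2)·(-0.2097) + (-1)·(-0.0726) + (-1)·(-0.1935) = 0.6855.

Step 4 — take square root: d = √(0.6855) ≈ 0.8279.

d(x, mu) = √(0.6855) ≈ 0.8279
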